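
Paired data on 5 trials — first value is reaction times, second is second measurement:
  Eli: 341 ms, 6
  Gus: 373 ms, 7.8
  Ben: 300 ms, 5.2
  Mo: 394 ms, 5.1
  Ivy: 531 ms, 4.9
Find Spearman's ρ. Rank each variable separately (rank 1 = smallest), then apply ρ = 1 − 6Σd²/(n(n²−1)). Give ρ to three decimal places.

Ranks of variable 1: 2, 3, 1, 4, 5
Ranks of variable 2: 4, 5, 3, 2, 1
d = r₁ − r₂: -2, -2, -2, 2, 4
d²: 4, 4, 4, 4, 16; Σd² = 32
ρ = 1 − 6·32/(5·24) = 1 − 192/120 = -0.600

-0.600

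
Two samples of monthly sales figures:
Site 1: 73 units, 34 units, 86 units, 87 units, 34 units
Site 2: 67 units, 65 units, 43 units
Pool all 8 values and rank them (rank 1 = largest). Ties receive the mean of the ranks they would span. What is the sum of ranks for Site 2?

15

Sorted (descending): 87, 86, 73, 67, 65, 43, 34, 34
The 2 values of 34 occupy positions 7–8 → average rank (7+8)/2 = 7.5.
Site 2 values → pooled ranks: 67→4, 65→5, 43→6
Rank sum = 4 + 5 + 6 = 15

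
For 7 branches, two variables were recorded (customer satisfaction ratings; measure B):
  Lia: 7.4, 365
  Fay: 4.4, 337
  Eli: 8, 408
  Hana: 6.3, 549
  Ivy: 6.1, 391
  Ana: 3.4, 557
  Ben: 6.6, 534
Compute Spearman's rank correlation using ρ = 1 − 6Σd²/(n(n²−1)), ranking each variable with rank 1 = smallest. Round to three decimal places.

-0.179

Ranks of variable 1: 6, 2, 7, 4, 3, 1, 5
Ranks of variable 2: 2, 1, 4, 6, 3, 7, 5
d = r₁ − r₂: 4, 1, 3, -2, 0, -6, 0
d²: 16, 1, 9, 4, 0, 36, 0; Σd² = 66
ρ = 1 − 6·66/(7·48) = 1 − 396/336 = -0.179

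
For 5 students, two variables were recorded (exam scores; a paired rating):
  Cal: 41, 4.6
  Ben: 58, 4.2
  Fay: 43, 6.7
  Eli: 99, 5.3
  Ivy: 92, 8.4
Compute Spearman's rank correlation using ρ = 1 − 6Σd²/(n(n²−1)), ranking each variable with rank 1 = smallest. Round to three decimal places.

Ranks of variable 1: 1, 3, 2, 5, 4
Ranks of variable 2: 2, 1, 4, 3, 5
d = r₁ − r₂: -1, 2, -2, 2, -1
d²: 1, 4, 4, 4, 1; Σd² = 14
ρ = 1 − 6·14/(5·24) = 1 − 84/120 = 0.300

0.300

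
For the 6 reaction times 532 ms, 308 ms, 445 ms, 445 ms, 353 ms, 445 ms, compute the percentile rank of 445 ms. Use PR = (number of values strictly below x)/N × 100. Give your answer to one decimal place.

33.3

N = 6.
Strictly below 445: 2. Equal to 445: 3.
PR = 2/6 × 100 = 33.3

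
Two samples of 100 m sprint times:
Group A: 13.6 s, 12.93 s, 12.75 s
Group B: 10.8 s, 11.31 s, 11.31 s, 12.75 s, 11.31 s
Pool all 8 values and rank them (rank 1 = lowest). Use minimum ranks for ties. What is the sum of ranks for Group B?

12

Sorted (ascending): 10.8, 11.31, 11.31, 11.31, 12.75, 12.75, 12.93, 13.6
The 3 values of 11.31 occupy positions 2–4 → each gets rank 2.
The 2 values of 12.75 occupy positions 5–6 → each gets rank 5.
Group B values → pooled ranks: 10.8→1, 11.31→2, 11.31→2, 12.75→5, 11.31→2
Rank sum = 1 + 2 + 2 + 5 + 2 = 12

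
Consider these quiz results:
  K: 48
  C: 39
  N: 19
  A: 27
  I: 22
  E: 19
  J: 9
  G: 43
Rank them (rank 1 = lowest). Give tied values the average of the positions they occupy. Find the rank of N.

2.5

Sorted (ascending): 9, 19, 19, 22, 27, 39, 43, 48
The 2 values of 19 occupy positions 2–3 → average rank (2+3)/2 = 2.5.
N has value 19 → rank 2.5.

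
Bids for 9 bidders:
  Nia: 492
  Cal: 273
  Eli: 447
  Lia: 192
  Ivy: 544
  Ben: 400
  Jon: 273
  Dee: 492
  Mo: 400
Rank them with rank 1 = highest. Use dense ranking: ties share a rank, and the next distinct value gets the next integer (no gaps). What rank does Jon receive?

5

Sorted (descending): 544, 492, 492, 447, 400, 400, 273, 273, 192
The 2 values of 492 share dense rank 2.
The 2 values of 400 share dense rank 4.
The 2 values of 273 share dense rank 5.
Remaining distinct values take the next consecutive integers.
Jon has value 273 → rank 5.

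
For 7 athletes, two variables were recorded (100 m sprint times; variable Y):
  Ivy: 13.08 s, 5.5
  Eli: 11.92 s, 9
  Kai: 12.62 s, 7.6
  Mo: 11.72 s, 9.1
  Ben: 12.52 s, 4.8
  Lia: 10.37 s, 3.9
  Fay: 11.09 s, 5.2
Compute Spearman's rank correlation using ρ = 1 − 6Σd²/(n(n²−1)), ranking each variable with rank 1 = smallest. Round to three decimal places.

Ranks of variable 1: 7, 4, 6, 3, 5, 1, 2
Ranks of variable 2: 4, 6, 5, 7, 2, 1, 3
d = r₁ − r₂: 3, -2, 1, -4, 3, 0, -1
d²: 9, 4, 1, 16, 9, 0, 1; Σd² = 40
ρ = 1 − 6·40/(7·48) = 1 − 240/336 = 0.286

0.286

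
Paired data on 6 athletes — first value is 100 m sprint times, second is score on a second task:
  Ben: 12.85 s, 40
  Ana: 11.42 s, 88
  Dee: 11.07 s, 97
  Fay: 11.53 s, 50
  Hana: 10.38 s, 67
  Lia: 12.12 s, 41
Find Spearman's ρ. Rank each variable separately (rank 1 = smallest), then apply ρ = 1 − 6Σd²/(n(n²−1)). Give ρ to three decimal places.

Ranks of variable 1: 6, 3, 2, 4, 1, 5
Ranks of variable 2: 1, 5, 6, 3, 4, 2
d = r₁ − r₂: 5, -2, -4, 1, -3, 3
d²: 25, 4, 16, 1, 9, 9; Σd² = 64
ρ = 1 − 6·64/(6·35) = 1 − 384/210 = -0.829

-0.829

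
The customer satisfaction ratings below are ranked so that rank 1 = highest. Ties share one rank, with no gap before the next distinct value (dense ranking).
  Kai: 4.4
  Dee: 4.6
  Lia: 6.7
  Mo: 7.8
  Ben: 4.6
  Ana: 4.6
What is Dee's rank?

Sorted (descending): 7.8, 6.7, 4.6, 4.6, 4.6, 4.4
The 3 values of 4.6 share dense rank 3.
Remaining distinct values take the next consecutive integers.
Dee has value 4.6 → rank 3.

3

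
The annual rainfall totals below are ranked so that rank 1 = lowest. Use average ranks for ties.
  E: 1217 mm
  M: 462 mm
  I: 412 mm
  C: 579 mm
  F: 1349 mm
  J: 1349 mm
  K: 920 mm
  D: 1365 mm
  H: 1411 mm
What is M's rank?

Sorted (ascending): 412, 462, 579, 920, 1217, 1349, 1349, 1365, 1411
The 2 values of 1349 occupy positions 6–7 → average rank (6+7)/2 = 6.5.
M has value 462 mm → rank 2.

2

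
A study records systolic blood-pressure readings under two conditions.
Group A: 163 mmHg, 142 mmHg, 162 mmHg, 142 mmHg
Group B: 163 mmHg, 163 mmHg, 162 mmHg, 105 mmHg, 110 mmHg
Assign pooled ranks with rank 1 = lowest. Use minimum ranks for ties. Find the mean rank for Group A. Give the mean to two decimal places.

Sorted (ascending): 105, 110, 142, 142, 162, 162, 163, 163, 163
The 2 values of 142 occupy positions 3–4 → each gets rank 3.
The 2 values of 162 occupy positions 5–6 → each gets rank 5.
The 3 values of 163 occupy positions 7–9 → each gets rank 7.
Group A values → pooled ranks: 163→7, 142→3, 162→5, 142→3
Mean rank = (7 + 3 + 5 + 3) / 4 = 4.50

4.50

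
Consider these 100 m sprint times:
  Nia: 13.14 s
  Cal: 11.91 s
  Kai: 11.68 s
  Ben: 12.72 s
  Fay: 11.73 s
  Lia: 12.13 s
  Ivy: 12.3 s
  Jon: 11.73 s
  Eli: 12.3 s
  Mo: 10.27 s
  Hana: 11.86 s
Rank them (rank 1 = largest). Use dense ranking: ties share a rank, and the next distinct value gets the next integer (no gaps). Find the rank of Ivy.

Sorted (descending): 13.14, 12.72, 12.3, 12.3, 12.13, 11.91, 11.86, 11.73, 11.73, 11.68, 10.27
The 2 values of 12.3 share dense rank 3.
The 2 values of 11.73 share dense rank 7.
Remaining distinct values take the next consecutive integers.
Ivy has value 12.3 s → rank 3.

3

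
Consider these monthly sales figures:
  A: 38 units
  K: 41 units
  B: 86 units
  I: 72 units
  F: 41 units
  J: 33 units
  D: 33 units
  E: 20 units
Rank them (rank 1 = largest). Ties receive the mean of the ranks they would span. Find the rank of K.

3.5

Sorted (descending): 86, 72, 41, 41, 38, 33, 33, 20
The 2 values of 41 occupy positions 3–4 → average rank (3+4)/2 = 3.5.
The 2 values of 33 occupy positions 6–7 → average rank (6+7)/2 = 6.5.
K has value 41 units → rank 3.5.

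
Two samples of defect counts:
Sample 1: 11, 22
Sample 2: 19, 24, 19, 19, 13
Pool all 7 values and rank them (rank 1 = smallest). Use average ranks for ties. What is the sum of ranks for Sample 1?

Sorted (ascending): 11, 13, 19, 19, 19, 22, 24
The 3 values of 19 occupy positions 3–5 → average rank 4.
Sample 1 values → pooled ranks: 11→1, 22→6
Rank sum = 1 + 6 = 7

7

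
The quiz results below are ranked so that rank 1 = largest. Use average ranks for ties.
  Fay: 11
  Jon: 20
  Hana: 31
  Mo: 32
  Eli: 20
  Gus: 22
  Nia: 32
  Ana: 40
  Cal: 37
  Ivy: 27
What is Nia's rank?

Sorted (descending): 40, 37, 32, 32, 31, 27, 22, 20, 20, 11
The 2 values of 32 occupy positions 3–4 → average rank (3+4)/2 = 3.5.
The 2 values of 20 occupy positions 8–9 → average rank (8+9)/2 = 8.5.
Nia has value 32 → rank 3.5.

3.5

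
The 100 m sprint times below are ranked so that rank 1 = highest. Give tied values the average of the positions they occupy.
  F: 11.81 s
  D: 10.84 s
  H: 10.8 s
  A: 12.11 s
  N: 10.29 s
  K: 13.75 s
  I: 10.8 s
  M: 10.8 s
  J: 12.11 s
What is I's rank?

Sorted (descending): 13.75, 12.11, 12.11, 11.81, 10.84, 10.8, 10.8, 10.8, 10.29
The 2 values of 12.11 occupy positions 2–3 → average rank (2+3)/2 = 2.5.
The 3 values of 10.8 occupy positions 6–8 → average rank 7.
I has value 10.8 s → rank 7.

7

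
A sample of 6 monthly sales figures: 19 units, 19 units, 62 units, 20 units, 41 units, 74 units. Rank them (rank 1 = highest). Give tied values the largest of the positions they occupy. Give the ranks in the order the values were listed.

6, 6, 2, 4, 3, 1

Sorted (descending): 74, 62, 41, 20, 19, 19
The 2 values of 19 occupy positions 5–6 → each gets rank 6.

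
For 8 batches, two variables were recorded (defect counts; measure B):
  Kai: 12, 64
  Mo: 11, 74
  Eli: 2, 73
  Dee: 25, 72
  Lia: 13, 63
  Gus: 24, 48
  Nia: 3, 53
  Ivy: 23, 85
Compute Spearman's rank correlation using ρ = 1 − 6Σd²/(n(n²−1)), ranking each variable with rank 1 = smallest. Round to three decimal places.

-0.119

Ranks of variable 1: 4, 3, 1, 8, 5, 7, 2, 6
Ranks of variable 2: 4, 7, 6, 5, 3, 1, 2, 8
d = r₁ − r₂: 0, -4, -5, 3, 2, 6, 0, -2
d²: 0, 16, 25, 9, 4, 36, 0, 4; Σd² = 94
ρ = 1 − 6·94/(8·63) = 1 − 564/504 = -0.119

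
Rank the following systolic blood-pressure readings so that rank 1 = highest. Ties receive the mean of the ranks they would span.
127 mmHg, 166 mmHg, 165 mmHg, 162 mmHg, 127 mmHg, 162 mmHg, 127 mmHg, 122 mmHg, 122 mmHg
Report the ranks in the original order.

6, 1, 2, 3.5, 6, 3.5, 6, 8.5, 8.5

Sorted (descending): 166, 165, 162, 162, 127, 127, 127, 122, 122
The 2 values of 162 occupy positions 3–4 → average rank (3+4)/2 = 3.5.
The 3 values of 127 occupy positions 5–7 → average rank 6.
The 2 values of 122 occupy positions 8–9 → average rank (8+9)/2 = 8.5.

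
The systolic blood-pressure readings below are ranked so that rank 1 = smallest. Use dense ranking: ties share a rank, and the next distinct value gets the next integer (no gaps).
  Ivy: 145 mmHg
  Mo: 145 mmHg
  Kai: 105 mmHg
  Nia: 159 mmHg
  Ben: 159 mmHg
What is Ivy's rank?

2

Sorted (ascending): 105, 145, 145, 159, 159
The 2 values of 145 share dense rank 2.
The 2 values of 159 share dense rank 3.
Remaining distinct values take the next consecutive integers.
Ivy has value 145 mmHg → rank 2.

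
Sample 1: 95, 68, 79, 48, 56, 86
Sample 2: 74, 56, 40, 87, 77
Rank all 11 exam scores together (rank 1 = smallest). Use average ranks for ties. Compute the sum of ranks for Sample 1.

38.5

Sorted (ascending): 40, 48, 56, 56, 68, 74, 77, 79, 86, 87, 95
The 2 values of 56 occupy positions 3–4 → average rank (3+4)/2 = 3.5.
Sample 1 values → pooled ranks: 95→11, 68→5, 79→8, 48→2, 56→3.5, 86→9
Rank sum = 11 + 5 + 8 + 2 + 3.5 + 9 = 38.5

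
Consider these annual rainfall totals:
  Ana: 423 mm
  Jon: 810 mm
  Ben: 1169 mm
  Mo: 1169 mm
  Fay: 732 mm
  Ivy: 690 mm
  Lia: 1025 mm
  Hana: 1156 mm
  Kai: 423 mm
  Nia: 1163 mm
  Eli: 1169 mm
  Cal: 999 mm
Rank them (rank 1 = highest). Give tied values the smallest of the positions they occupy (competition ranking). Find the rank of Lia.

6

Sorted (descending): 1169, 1169, 1169, 1163, 1156, 1025, 999, 810, 732, 690, 423, 423
The 3 values of 1169 occupy positions 1–3 → each gets rank 1.
The 2 values of 423 occupy positions 11–12 → each gets rank 11.
Lia has value 1025 mm → rank 6.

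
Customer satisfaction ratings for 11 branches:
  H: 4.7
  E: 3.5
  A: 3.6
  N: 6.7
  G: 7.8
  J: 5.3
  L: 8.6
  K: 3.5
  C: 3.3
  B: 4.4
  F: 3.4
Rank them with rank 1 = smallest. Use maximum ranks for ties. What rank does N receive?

9

Sorted (ascending): 3.3, 3.4, 3.5, 3.5, 3.6, 4.4, 4.7, 5.3, 6.7, 7.8, 8.6
The 2 values of 3.5 occupy positions 3–4 → each gets rank 4.
N has value 6.7 → rank 9.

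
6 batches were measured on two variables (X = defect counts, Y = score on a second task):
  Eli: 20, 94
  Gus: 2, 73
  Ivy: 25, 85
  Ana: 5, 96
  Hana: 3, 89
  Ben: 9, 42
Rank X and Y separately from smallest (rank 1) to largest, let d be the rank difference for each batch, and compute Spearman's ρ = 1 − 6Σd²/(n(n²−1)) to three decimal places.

0.086

Ranks of variable 1: 5, 1, 6, 3, 2, 4
Ranks of variable 2: 5, 2, 3, 6, 4, 1
d = r₁ − r₂: 0, -1, 3, -3, -2, 3
d²: 0, 1, 9, 9, 4, 9; Σd² = 32
ρ = 1 − 6·32/(6·35) = 1 − 192/210 = 0.086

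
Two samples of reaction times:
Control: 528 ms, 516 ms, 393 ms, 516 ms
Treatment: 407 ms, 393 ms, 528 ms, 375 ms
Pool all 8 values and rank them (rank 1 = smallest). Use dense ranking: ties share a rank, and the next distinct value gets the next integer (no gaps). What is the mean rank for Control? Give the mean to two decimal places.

3.75

Sorted (ascending): 375, 393, 393, 407, 516, 516, 528, 528
The 2 values of 393 share dense rank 2.
The 2 values of 516 share dense rank 4.
The 2 values of 528 share dense rank 5.
Remaining distinct values take the next consecutive integers.
Control values → pooled ranks: 528→5, 516→4, 393→2, 516→4
Mean rank = (5 + 4 + 2 + 4) / 4 = 3.75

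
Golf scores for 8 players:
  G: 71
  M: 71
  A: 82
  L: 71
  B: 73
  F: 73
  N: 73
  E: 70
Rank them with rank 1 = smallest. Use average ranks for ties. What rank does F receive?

Sorted (ascending): 70, 71, 71, 71, 73, 73, 73, 82
The 3 values of 71 occupy positions 2–4 → average rank 3.
The 3 values of 73 occupy positions 5–7 → average rank 6.
F has value 73 → rank 6.

6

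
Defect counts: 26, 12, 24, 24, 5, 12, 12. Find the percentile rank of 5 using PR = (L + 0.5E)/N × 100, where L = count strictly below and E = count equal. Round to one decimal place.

N = 7.
Strictly below 5: 0. Equal to 5: 1.
PR = (0 + 0.5·1)/7 × 100 = 7.1

7.1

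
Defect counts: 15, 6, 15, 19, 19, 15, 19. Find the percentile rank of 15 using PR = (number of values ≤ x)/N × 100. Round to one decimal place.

N = 7.
Strictly below 15: 1. Equal to 15: 3.
PR = 4/7 × 100 = 57.1

57.1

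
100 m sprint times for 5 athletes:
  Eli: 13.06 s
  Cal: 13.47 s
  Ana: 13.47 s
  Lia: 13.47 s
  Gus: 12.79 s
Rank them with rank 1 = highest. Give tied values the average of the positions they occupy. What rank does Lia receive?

2

Sorted (descending): 13.47, 13.47, 13.47, 13.06, 12.79
The 3 values of 13.47 occupy positions 1–3 → average rank 2.
Lia has value 13.47 s → rank 2.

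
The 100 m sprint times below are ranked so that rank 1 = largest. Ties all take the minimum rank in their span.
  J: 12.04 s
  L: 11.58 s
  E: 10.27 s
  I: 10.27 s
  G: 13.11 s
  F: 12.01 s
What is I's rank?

5

Sorted (descending): 13.11, 12.04, 12.01, 11.58, 10.27, 10.27
The 2 values of 10.27 occupy positions 5–6 → each gets rank 5.
I has value 10.27 s → rank 5.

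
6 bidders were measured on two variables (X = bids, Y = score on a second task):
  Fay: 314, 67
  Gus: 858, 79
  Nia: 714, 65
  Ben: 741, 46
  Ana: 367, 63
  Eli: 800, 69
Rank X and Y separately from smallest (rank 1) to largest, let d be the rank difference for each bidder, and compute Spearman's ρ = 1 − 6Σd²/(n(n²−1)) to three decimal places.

Ranks of variable 1: 1, 6, 3, 4, 2, 5
Ranks of variable 2: 4, 6, 3, 1, 2, 5
d = r₁ − r₂: -3, 0, 0, 3, 0, 0
d²: 9, 0, 0, 9, 0, 0; Σd² = 18
ρ = 1 − 6·18/(6·35) = 1 − 108/210 = 0.486

0.486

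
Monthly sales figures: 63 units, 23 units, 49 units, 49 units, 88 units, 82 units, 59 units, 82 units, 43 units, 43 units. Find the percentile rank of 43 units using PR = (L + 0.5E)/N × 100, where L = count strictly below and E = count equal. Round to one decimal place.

N = 10.
Strictly below 43: 1. Equal to 43: 2.
PR = (1 + 0.5·2)/10 × 100 = 20.0

20.0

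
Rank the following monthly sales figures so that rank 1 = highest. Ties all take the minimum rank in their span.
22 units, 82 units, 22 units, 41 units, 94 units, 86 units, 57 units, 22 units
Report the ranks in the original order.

6, 3, 6, 5, 1, 2, 4, 6

Sorted (descending): 94, 86, 82, 57, 41, 22, 22, 22
The 3 values of 22 occupy positions 6–8 → each gets rank 6.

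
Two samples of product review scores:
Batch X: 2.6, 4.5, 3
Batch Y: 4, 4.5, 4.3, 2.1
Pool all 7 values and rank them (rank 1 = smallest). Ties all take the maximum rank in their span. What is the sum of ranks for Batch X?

12

Sorted (ascending): 2.1, 2.6, 3, 4, 4.3, 4.5, 4.5
The 2 values of 4.5 occupy positions 6–7 → each gets rank 7.
Batch X values → pooled ranks: 2.6→2, 4.5→7, 3→3
Rank sum = 2 + 7 + 3 = 12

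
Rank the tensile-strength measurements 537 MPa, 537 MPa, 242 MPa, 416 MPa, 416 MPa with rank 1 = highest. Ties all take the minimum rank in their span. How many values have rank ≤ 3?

4

Sorted (descending): 537, 537, 416, 416, 242
The 2 values of 537 occupy positions 1–2 → each gets rank 1.
The 2 values of 416 occupy positions 3–4 → each gets rank 3.
Ranks ≤ 3: {1, 1, 3, 3} → 4 values.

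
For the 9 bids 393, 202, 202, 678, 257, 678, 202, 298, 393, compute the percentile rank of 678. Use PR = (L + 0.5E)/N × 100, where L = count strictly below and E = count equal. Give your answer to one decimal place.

N = 9.
Strictly below 678: 7. Equal to 678: 2.
PR = (7 + 0.5·2)/9 × 100 = 88.9

88.9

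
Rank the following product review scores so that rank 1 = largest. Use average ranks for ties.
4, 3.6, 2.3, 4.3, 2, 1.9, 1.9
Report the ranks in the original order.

2, 3, 4, 1, 5, 6.5, 6.5

Sorted (descending): 4.3, 4, 3.6, 2.3, 2, 1.9, 1.9
The 2 values of 1.9 occupy positions 6–7 → average rank (6+7)/2 = 6.5.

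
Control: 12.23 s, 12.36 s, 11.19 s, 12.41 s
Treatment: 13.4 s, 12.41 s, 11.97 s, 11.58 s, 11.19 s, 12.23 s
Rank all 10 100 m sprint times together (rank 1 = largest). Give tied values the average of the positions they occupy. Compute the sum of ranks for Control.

21.5

Sorted (descending): 13.4, 12.41, 12.41, 12.36, 12.23, 12.23, 11.97, 11.58, 11.19, 11.19
The 2 values of 12.41 occupy positions 2–3 → average rank (2+3)/2 = 2.5.
The 2 values of 12.23 occupy positions 5–6 → average rank (5+6)/2 = 5.5.
The 2 values of 11.19 occupy positions 9–10 → average rank (9+10)/2 = 9.5.
Control values → pooled ranks: 12.23→5.5, 12.36→4, 11.19→9.5, 12.41→2.5
Rank sum = 5.5 + 4 + 9.5 + 2.5 = 21.5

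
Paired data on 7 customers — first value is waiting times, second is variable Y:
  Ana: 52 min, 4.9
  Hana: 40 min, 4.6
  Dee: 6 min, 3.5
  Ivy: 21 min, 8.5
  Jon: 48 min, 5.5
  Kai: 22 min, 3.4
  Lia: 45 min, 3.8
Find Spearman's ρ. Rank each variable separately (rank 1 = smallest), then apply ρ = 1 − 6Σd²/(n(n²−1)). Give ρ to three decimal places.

0.321

Ranks of variable 1: 7, 4, 1, 2, 6, 3, 5
Ranks of variable 2: 5, 4, 2, 7, 6, 1, 3
d = r₁ − r₂: 2, 0, -1, -5, 0, 2, 2
d²: 4, 0, 1, 25, 0, 4, 4; Σd² = 38
ρ = 1 − 6·38/(7·48) = 1 − 228/336 = 0.321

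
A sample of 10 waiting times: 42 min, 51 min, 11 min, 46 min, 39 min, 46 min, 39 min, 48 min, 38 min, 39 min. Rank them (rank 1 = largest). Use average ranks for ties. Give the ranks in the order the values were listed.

Sorted (descending): 51, 48, 46, 46, 42, 39, 39, 39, 38, 11
The 2 values of 46 occupy positions 3–4 → average rank (3+4)/2 = 3.5.
The 3 values of 39 occupy positions 6–8 → average rank 7.

5, 1, 10, 3.5, 7, 3.5, 7, 2, 9, 7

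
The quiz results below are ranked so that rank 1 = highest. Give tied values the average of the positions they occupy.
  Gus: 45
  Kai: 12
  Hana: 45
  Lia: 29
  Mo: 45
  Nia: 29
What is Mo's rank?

Sorted (descending): 45, 45, 45, 29, 29, 12
The 3 values of 45 occupy positions 1–3 → average rank 2.
The 2 values of 29 occupy positions 4–5 → average rank (4+5)/2 = 4.5.
Mo has value 45 → rank 2.

2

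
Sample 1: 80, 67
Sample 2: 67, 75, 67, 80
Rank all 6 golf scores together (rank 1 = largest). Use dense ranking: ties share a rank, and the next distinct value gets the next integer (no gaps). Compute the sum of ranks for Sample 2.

9

Sorted (descending): 80, 80, 75, 67, 67, 67
The 2 values of 80 share dense rank 1.
The 3 values of 67 share dense rank 3.
Remaining distinct values take the next consecutive integers.
Sample 2 values → pooled ranks: 67→3, 75→2, 67→3, 80→1
Rank sum = 3 + 2 + 3 + 1 = 9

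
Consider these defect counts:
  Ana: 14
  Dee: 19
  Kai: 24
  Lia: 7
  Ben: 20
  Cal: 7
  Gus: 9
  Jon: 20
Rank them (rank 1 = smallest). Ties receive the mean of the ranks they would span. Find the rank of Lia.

Sorted (ascending): 7, 7, 9, 14, 19, 20, 20, 24
The 2 values of 7 occupy positions 1–2 → average rank (1+2)/2 = 1.5.
The 2 values of 20 occupy positions 6–7 → average rank (6+7)/2 = 6.5.
Lia has value 7 → rank 1.5.

1.5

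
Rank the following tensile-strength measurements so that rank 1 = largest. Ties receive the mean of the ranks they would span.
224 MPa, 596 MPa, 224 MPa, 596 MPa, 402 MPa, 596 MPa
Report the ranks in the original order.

5.5, 2, 5.5, 2, 4, 2

Sorted (descending): 596, 596, 596, 402, 224, 224
The 3 values of 596 occupy positions 1–3 → average rank 2.
The 2 values of 224 occupy positions 5–6 → average rank (5+6)/2 = 5.5.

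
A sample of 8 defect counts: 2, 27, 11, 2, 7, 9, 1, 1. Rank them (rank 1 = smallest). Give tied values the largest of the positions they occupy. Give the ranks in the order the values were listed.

Sorted (ascending): 1, 1, 2, 2, 7, 9, 11, 27
The 2 values of 1 occupy positions 1–2 → each gets rank 2.
The 2 values of 2 occupy positions 3–4 → each gets rank 4.

4, 8, 7, 4, 5, 6, 2, 2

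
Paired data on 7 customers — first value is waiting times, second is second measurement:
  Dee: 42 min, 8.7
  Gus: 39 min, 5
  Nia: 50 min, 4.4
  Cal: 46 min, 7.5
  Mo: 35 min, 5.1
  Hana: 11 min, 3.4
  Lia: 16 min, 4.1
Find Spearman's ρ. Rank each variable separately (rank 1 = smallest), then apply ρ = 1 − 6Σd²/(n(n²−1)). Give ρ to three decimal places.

Ranks of variable 1: 5, 4, 7, 6, 3, 1, 2
Ranks of variable 2: 7, 4, 3, 6, 5, 1, 2
d = r₁ − r₂: -2, 0, 4, 0, -2, 0, 0
d²: 4, 0, 16, 0, 4, 0, 0; Σd² = 24
ρ = 1 − 6·24/(7·48) = 1 − 144/336 = 0.571

0.571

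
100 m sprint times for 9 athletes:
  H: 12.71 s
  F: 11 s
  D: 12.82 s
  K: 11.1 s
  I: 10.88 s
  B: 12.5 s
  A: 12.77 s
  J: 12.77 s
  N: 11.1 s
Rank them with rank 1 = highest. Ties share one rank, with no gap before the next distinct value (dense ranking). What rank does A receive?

Sorted (descending): 12.82, 12.77, 12.77, 12.71, 12.5, 11.1, 11.1, 11, 10.88
The 2 values of 12.77 share dense rank 2.
The 2 values of 11.1 share dense rank 5.
Remaining distinct values take the next consecutive integers.
A has value 12.77 s → rank 2.

2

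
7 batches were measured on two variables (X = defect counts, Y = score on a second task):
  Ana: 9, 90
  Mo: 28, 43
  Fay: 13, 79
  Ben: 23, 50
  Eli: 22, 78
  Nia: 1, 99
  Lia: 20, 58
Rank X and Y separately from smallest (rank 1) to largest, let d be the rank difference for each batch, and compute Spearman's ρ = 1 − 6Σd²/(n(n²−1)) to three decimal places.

-0.964

Ranks of variable 1: 2, 7, 3, 6, 5, 1, 4
Ranks of variable 2: 6, 1, 5, 2, 4, 7, 3
d = r₁ − r₂: -4, 6, -2, 4, 1, -6, 1
d²: 16, 36, 4, 16, 1, 36, 1; Σd² = 110
ρ = 1 − 6·110/(7·48) = 1 − 660/336 = -0.964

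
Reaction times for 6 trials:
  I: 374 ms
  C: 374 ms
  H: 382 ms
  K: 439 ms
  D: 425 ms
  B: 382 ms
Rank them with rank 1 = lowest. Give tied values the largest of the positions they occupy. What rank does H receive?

Sorted (ascending): 374, 374, 382, 382, 425, 439
The 2 values of 374 occupy positions 1–2 → each gets rank 2.
The 2 values of 382 occupy positions 3–4 → each gets rank 4.
H has value 382 ms → rank 4.

4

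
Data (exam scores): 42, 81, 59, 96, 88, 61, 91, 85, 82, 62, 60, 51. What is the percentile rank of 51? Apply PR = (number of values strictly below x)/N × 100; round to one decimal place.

N = 12.
Strictly below 51: 1. Equal to 51: 1.
PR = 1/12 × 100 = 8.3

8.3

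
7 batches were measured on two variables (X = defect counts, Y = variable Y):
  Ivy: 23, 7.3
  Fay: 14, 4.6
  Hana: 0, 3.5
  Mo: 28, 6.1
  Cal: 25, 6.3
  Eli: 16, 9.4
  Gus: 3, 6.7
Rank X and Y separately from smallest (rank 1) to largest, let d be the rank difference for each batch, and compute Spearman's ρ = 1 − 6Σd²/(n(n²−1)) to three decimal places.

0.286

Ranks of variable 1: 5, 3, 1, 7, 6, 4, 2
Ranks of variable 2: 6, 2, 1, 3, 4, 7, 5
d = r₁ − r₂: -1, 1, 0, 4, 2, -3, -3
d²: 1, 1, 0, 16, 4, 9, 9; Σd² = 40
ρ = 1 − 6·40/(7·48) = 1 − 240/336 = 0.286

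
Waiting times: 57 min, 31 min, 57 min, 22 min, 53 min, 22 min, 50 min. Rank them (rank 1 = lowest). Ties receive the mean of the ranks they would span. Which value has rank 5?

53

Sorted (ascending): 22, 22, 31, 50, 53, 57, 57
The 2 values of 22 occupy positions 1–2 → average rank (1+2)/2 = 1.5.
The 2 values of 57 occupy positions 6–7 → average rank (6+7)/2 = 6.5.
Rank 5 → value 53.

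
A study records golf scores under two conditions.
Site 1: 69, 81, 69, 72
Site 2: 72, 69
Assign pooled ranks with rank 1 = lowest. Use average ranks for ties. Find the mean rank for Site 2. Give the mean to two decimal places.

Sorted (ascending): 69, 69, 69, 72, 72, 81
The 3 values of 69 occupy positions 1–3 → average rank 2.
The 2 values of 72 occupy positions 4–5 → average rank (4+5)/2 = 4.5.
Site 2 values → pooled ranks: 72→4.5, 69→2
Mean rank = (4.5 + 2) / 2 = 3.25

3.25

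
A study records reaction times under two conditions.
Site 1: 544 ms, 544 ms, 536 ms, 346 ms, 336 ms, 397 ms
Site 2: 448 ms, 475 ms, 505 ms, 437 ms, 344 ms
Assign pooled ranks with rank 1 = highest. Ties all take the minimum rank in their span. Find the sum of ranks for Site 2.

32

Sorted (descending): 544, 544, 536, 505, 475, 448, 437, 397, 346, 344, 336
The 2 values of 544 occupy positions 1–2 → each gets rank 1.
Site 2 values → pooled ranks: 448→6, 475→5, 505→4, 437→7, 344→10
Rank sum = 6 + 5 + 4 + 7 + 10 = 32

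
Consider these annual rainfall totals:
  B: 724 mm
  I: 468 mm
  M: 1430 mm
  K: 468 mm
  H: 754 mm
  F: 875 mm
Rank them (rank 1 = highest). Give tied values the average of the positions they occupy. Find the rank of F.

Sorted (descending): 1430, 875, 754, 724, 468, 468
The 2 values of 468 occupy positions 5–6 → average rank (5+6)/2 = 5.5.
F has value 875 mm → rank 2.

2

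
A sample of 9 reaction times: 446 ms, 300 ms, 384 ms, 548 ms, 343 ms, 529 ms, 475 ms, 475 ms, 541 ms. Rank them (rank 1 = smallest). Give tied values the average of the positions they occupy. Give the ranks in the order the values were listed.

Sorted (ascending): 300, 343, 384, 446, 475, 475, 529, 541, 548
The 2 values of 475 occupy positions 5–6 → average rank (5+6)/2 = 5.5.

4, 1, 3, 9, 2, 7, 5.5, 5.5, 8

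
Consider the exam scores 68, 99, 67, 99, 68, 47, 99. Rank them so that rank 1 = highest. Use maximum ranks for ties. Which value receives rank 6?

Sorted (descending): 99, 99, 99, 68, 68, 67, 47
The 3 values of 99 occupy positions 1–3 → each gets rank 3.
The 2 values of 68 occupy positions 4–5 → each gets rank 5.
Rank 6 → value 67.

67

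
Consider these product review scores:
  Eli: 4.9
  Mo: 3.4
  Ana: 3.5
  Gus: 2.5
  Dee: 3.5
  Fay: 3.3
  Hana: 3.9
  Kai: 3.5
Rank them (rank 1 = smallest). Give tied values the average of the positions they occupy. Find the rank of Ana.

5

Sorted (ascending): 2.5, 3.3, 3.4, 3.5, 3.5, 3.5, 3.9, 4.9
The 3 values of 3.5 occupy positions 4–6 → average rank 5.
Ana has value 3.5 → rank 5.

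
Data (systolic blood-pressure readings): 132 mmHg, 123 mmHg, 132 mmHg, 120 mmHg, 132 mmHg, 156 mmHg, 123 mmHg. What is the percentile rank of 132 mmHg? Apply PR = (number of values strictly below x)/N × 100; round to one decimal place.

N = 7.
Strictly below 132: 3. Equal to 132: 3.
PR = 3/7 × 100 = 42.9

42.9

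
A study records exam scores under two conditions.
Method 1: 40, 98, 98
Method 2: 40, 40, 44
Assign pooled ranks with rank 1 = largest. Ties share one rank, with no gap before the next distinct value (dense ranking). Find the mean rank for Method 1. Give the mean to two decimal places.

1.67

Sorted (descending): 98, 98, 44, 40, 40, 40
The 2 values of 98 share dense rank 1.
The 3 values of 40 share dense rank 3.
Remaining distinct values take the next consecutive integers.
Method 1 values → pooled ranks: 40→3, 98→1, 98→1
Mean rank = (3 + 1 + 1) / 3 = 1.67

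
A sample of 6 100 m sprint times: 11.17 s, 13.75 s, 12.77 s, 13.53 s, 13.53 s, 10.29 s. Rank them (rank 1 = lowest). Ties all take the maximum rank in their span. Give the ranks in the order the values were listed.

Sorted (ascending): 10.29, 11.17, 12.77, 13.53, 13.53, 13.75
The 2 values of 13.53 occupy positions 4–5 → each gets rank 5.

2, 6, 3, 5, 5, 1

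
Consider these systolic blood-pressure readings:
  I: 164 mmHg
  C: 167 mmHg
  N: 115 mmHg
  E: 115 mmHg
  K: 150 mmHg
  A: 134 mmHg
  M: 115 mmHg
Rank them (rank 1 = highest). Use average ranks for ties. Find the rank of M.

6

Sorted (descending): 167, 164, 150, 134, 115, 115, 115
The 3 values of 115 occupy positions 5–7 → average rank 6.
M has value 115 mmHg → rank 6.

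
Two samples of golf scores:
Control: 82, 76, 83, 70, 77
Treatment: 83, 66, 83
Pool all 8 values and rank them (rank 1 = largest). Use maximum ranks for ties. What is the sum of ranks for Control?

Sorted (descending): 83, 83, 83, 82, 77, 76, 70, 66
The 3 values of 83 occupy positions 1–3 → each gets rank 3.
Control values → pooled ranks: 82→4, 76→6, 83→3, 70→7, 77→5
Rank sum = 4 + 6 + 3 + 7 + 5 = 25

25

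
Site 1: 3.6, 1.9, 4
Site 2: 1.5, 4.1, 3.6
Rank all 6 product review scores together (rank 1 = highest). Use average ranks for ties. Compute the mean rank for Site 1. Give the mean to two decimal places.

3.50

Sorted (descending): 4.1, 4, 3.6, 3.6, 1.9, 1.5
The 2 values of 3.6 occupy positions 3–4 → average rank (3+4)/2 = 3.5.
Site 1 values → pooled ranks: 3.6→3.5, 1.9→5, 4→2
Mean rank = (3.5 + 5 + 2) / 3 = 3.50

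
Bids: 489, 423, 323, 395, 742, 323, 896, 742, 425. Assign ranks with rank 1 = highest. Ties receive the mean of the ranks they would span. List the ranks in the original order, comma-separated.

Sorted (descending): 896, 742, 742, 489, 425, 423, 395, 323, 323
The 2 values of 742 occupy positions 2–3 → average rank (2+3)/2 = 2.5.
The 2 values of 323 occupy positions 8–9 → average rank (8+9)/2 = 8.5.

4, 6, 8.5, 7, 2.5, 8.5, 1, 2.5, 5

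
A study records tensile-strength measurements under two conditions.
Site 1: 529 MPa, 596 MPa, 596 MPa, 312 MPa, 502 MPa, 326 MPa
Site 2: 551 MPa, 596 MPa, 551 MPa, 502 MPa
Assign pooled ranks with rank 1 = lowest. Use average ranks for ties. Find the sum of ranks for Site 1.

Sorted (ascending): 312, 326, 502, 502, 529, 551, 551, 596, 596, 596
The 2 values of 502 occupy positions 3–4 → average rank (3+4)/2 = 3.5.
The 2 values of 551 occupy positions 6–7 → average rank (6+7)/2 = 6.5.
The 3 values of 596 occupy positions 8–10 → average rank 9.
Site 1 values → pooled ranks: 529→5, 596→9, 596→9, 312→1, 502→3.5, 326→2
Rank sum = 5 + 9 + 9 + 1 + 3.5 + 2 = 29.5

29.5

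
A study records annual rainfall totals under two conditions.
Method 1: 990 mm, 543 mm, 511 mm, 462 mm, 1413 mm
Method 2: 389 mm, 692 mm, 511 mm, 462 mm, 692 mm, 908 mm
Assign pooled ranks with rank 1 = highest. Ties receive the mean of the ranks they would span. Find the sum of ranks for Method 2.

40

Sorted (descending): 1413, 990, 908, 692, 692, 543, 511, 511, 462, 462, 389
The 2 values of 692 occupy positions 4–5 → average rank (4+5)/2 = 4.5.
The 2 values of 511 occupy positions 7–8 → average rank (7+8)/2 = 7.5.
The 2 values of 462 occupy positions 9–10 → average rank (9+10)/2 = 9.5.
Method 2 values → pooled ranks: 389→11, 692→4.5, 511→7.5, 462→9.5, 692→4.5, 908→3
Rank sum = 11 + 4.5 + 7.5 + 9.5 + 4.5 + 3 = 40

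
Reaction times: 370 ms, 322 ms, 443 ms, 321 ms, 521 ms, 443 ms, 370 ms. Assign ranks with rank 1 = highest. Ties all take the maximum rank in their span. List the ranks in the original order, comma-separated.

Sorted (descending): 521, 443, 443, 370, 370, 322, 321
The 2 values of 443 occupy positions 2–3 → each gets rank 3.
The 2 values of 370 occupy positions 4–5 → each gets rank 5.

5, 6, 3, 7, 1, 3, 5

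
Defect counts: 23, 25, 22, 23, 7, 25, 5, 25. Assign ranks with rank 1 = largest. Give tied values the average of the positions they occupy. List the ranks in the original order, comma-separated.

4.5, 2, 6, 4.5, 7, 2, 8, 2

Sorted (descending): 25, 25, 25, 23, 23, 22, 7, 5
The 3 values of 25 occupy positions 1–3 → average rank 2.
The 2 values of 23 occupy positions 4–5 → average rank (4+5)/2 = 4.5.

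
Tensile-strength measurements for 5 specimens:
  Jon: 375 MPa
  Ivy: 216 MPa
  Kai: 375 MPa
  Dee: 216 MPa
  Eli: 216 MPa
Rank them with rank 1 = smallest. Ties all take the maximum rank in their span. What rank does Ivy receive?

Sorted (ascending): 216, 216, 216, 375, 375
The 3 values of 216 occupy positions 1–3 → each gets rank 3.
The 2 values of 375 occupy positions 4–5 → each gets rank 5.
Ivy has value 216 MPa → rank 3.

3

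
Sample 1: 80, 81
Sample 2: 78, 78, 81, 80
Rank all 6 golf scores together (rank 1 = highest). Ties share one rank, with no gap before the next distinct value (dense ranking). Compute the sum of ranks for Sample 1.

3

Sorted (descending): 81, 81, 80, 80, 78, 78
The 2 values of 81 share dense rank 1.
The 2 values of 80 share dense rank 2.
The 2 values of 78 share dense rank 3.
Sample 1 values → pooled ranks: 80→2, 81→1
Rank sum = 2 + 1 = 3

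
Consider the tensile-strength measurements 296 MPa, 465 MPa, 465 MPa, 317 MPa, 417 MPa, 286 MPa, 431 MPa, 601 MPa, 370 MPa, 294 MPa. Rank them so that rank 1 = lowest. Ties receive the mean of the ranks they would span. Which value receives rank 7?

Sorted (ascending): 286, 294, 296, 317, 370, 417, 431, 465, 465, 601
The 2 values of 465 occupy positions 8–9 → average rank (8+9)/2 = 8.5.
Rank 7 → value 431.

431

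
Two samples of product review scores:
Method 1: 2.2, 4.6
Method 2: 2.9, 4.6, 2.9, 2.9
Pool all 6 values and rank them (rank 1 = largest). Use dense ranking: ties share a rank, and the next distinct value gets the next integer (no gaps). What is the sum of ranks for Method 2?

7

Sorted (descending): 4.6, 4.6, 2.9, 2.9, 2.9, 2.2
The 2 values of 4.6 share dense rank 1.
The 3 values of 2.9 share dense rank 2.
Remaining distinct values take the next consecutive integers.
Method 2 values → pooled ranks: 2.9→2, 4.6→1, 2.9→2, 2.9→2
Rank sum = 2 + 1 + 2 + 2 = 7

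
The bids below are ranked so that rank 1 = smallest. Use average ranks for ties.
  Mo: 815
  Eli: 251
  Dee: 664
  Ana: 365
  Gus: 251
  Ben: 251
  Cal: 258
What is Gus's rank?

2

Sorted (ascending): 251, 251, 251, 258, 365, 664, 815
The 3 values of 251 occupy positions 1–3 → average rank 2.
Gus has value 251 → rank 2.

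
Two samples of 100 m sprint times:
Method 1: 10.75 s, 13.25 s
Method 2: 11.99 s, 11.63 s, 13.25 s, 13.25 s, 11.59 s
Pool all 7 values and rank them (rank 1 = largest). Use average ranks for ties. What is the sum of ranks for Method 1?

Sorted (descending): 13.25, 13.25, 13.25, 11.99, 11.63, 11.59, 10.75
The 3 values of 13.25 occupy positions 1–3 → average rank 2.
Method 1 values → pooled ranks: 10.75→7, 13.25→2
Rank sum = 7 + 2 = 9

9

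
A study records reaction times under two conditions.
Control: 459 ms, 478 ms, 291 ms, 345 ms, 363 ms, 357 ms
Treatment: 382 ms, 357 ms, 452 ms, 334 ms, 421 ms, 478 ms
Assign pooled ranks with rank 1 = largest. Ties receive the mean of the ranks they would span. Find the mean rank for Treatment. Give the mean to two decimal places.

6.00

Sorted (descending): 478, 478, 459, 452, 421, 382, 363, 357, 357, 345, 334, 291
The 2 values of 478 occupy positions 1–2 → average rank (1+2)/2 = 1.5.
The 2 values of 357 occupy positions 8–9 → average rank (8+9)/2 = 8.5.
Treatment values → pooled ranks: 382→6, 357→8.5, 452→4, 334→11, 421→5, 478→1.5
Mean rank = (6 + 8.5 + 4 + 11 + 5 + 1.5) / 6 = 6.00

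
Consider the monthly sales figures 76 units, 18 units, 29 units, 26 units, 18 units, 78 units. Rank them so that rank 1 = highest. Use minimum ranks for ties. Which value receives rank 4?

Sorted (descending): 78, 76, 29, 26, 18, 18
The 2 values of 18 occupy positions 5–6 → each gets rank 5.
Rank 4 → value 26.

26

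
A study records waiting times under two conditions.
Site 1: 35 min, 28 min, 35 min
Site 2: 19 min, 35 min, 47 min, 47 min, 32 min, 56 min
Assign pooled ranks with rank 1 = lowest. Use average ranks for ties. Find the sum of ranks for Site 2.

Sorted (ascending): 19, 28, 32, 35, 35, 35, 47, 47, 56
The 3 values of 35 occupy positions 4–6 → average rank 5.
The 2 values of 47 occupy positions 7–8 → average rank (7+8)/2 = 7.5.
Site 2 values → pooled ranks: 19→1, 35→5, 47→7.5, 47→7.5, 32→3, 56→9
Rank sum = 1 + 5 + 7.5 + 7.5 + 3 + 9 = 33

33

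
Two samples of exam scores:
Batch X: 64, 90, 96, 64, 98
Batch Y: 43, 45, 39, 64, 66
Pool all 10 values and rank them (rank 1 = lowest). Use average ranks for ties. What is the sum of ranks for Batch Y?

18

Sorted (ascending): 39, 43, 45, 64, 64, 64, 66, 90, 96, 98
The 3 values of 64 occupy positions 4–6 → average rank 5.
Batch Y values → pooled ranks: 43→2, 45→3, 39→1, 64→5, 66→7
Rank sum = 2 + 3 + 1 + 5 + 7 = 18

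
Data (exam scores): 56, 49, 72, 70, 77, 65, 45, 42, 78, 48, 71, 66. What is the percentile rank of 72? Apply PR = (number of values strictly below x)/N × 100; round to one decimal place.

N = 12.
Strictly below 72: 9. Equal to 72: 1.
PR = 9/12 × 100 = 75.0

75.0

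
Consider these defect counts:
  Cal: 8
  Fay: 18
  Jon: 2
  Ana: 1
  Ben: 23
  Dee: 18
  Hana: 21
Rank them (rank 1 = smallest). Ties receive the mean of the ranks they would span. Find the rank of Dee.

Sorted (ascending): 1, 2, 8, 18, 18, 21, 23
The 2 values of 18 occupy positions 4–5 → average rank (4+5)/2 = 4.5.
Dee has value 18 → rank 4.5.

4.5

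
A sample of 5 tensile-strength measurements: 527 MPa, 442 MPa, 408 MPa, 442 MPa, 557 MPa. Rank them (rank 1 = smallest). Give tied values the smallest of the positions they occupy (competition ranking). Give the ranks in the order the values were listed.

Sorted (ascending): 408, 442, 442, 527, 557
The 2 values of 442 occupy positions 2–3 → each gets rank 2.

4, 2, 1, 2, 5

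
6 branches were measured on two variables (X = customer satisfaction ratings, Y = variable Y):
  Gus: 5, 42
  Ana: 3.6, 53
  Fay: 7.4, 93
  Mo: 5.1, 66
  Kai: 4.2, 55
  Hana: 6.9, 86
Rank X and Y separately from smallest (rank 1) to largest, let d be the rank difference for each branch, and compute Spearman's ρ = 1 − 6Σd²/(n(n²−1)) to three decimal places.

0.829

Ranks of variable 1: 3, 1, 6, 4, 2, 5
Ranks of variable 2: 1, 2, 6, 4, 3, 5
d = r₁ − r₂: 2, -1, 0, 0, -1, 0
d²: 4, 1, 0, 0, 1, 0; Σd² = 6
ρ = 1 − 6·6/(6·35) = 1 − 36/210 = 0.829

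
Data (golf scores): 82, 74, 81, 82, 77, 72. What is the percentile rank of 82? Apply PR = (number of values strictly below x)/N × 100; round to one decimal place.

N = 6.
Strictly below 82: 4. Equal to 82: 2.
PR = 4/6 × 100 = 66.7

66.7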